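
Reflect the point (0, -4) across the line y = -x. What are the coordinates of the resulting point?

Reflection across line y = -x: (0, -4) → (4, 0)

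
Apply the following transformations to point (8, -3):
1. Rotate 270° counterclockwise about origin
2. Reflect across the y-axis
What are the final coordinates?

Step 1: Rotate 270° → (-3, -8)
Step 2: Reflect across y-axis → (3, -8)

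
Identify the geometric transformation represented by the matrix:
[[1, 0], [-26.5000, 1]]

This matrix represents: vertical shear with factor -26.5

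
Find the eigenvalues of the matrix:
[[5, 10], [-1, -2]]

Characteristic equation: det(A - λI) = 0
λ² - (trace)λ + (det) = 0
trace = 5 + -2 = 3, det = (5)(-2) - (10)(-1) = 0
λ² - (3)λ + (0) = 0
λ = (3 ± √((3)² - 4·(0))) / 2 = (3 ± √9) / 2
Solving: λ = 0, 3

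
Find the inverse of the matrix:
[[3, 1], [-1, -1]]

For [[a,b],[c,d]], inverse = (1/det)·[[d,-b],[-c,a]]
det = (3)(-1) - (1)(-1) = -3 - -1 = -2
Inverse = (1/-2)·[[-1, -1], [1, 3]]
= [[1/2, 1/2], [-1/2, -3/2]]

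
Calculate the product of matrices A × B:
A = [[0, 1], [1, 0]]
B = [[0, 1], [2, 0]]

Matrix multiplication:
C[0][0] = 0×0 + 1×2 = 2
C[0][1] = 0×1 + 1×0 = 0
C[1][0] = 1×0 + 0×2 = 0
C[1][1] = 1×1 + 0×0 = 1
Result: [[2, 0], [0, 1]]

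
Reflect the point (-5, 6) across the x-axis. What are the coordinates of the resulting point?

Reflection across x-axis: (-5, 6) → (-5, -6)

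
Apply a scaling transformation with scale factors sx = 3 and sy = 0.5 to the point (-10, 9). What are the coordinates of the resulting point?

Scaling matrix:
[[3, 0], [0, 0.50]]
Result: (-10 × 3, 9 × 0.5) = (-30, 4.5)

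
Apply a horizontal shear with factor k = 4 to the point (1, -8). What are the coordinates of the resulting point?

Shear matrix for horizontal shear with factor k = 4:
[[1, 4], [0, 1]]
Result: (1, -8) → (-31, -8)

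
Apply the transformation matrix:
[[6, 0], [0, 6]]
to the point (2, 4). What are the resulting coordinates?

Matrix multiplication:
[[6, 0], [0, 6]] × [2, 4]ᵀ
= [(6)(2) + (0)(4), (0)(2) + (6)(4)]ᵀ
= [12, 24]ᵀ
Result: (12, 24)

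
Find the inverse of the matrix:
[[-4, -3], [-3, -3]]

For [[a,b],[c,d]], inverse = (1/det)·[[d,-b],[-c,a]]
det = (-4)(-3) - (-3)(-3) = 12 - 9 = 3
Inverse = (1/3)·[[-3, 3], [3, -4]]
= [[-1, 1], [1, -4/3]]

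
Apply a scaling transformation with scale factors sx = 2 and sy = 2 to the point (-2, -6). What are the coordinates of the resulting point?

Scaling matrix:
[[2, 0], [0, 2]]
Result: (-2 × 2, -6 × 2) = (-4, -12)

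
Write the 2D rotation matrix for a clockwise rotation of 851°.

Rotation matrix formula: [[cos θ, -sin θ], [sin θ, cos θ]]
A clockwise rotation by 851° is equivalent to a counterclockwise rotation by -851°.
For θ = -851°:
cos(-851°) = -0.6561
sin(-851°) = -0.7547
Result: [[-0.6561, 0.7547], [-0.7547, -0.6561]]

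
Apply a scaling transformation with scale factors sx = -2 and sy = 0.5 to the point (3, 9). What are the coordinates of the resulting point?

Scaling matrix:
[[-2, 0], [0, 0.50]]
Result: (3 × -2, 9 × 0.5) = (-6, 4.5)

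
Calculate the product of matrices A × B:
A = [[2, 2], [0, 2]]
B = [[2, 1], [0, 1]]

Matrix multiplication:
C[0][0] = 2×2 + 2×0 = 4
C[0][1] = 2×1 + 2×1 = 4
C[1][0] = 0×2 + 2×0 = 0
C[1][1] = 0×1 + 2×1 = 2
Result: [[4, 4], [0, 2]]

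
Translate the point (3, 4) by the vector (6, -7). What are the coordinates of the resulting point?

Translation by (6, -7) (homogeneous matrix [[1, 0, 6], [0, 1, -7], [0, 0, 1]]):
x' = 3 + 6 = 9
y' = 4 + -7 = -3
Result: (9, -3)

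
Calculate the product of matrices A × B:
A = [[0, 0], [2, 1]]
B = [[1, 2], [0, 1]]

Matrix multiplication:
C[0][0] = 0×1 + 0×0 = 0
C[0][1] = 0×2 + 0×1 = 0
C[1][0] = 2×1 + 1×0 = 2
C[1][1] = 2×2 + 1×1 = 5
Result: [[0, 0], [2, 5]]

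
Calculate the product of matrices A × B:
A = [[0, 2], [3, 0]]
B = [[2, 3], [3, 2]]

Matrix multiplication:
C[0][0] = 0×2 + 2×3 = 6
C[0][1] = 0×3 + 2×2 = 4
C[1][0] = 3×2 + 0×3 = 6
C[1][1] = 3×3 + 0×2 = 9
Result: [[6, 4], [6, 9]]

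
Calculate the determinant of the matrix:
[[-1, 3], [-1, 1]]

For a 2×2 matrix [[a, b], [c, d]], det = ad - bc
det = (-1)(1) - (3)(-1) = -1 - -3 = 2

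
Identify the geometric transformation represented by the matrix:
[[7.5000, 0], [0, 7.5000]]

This matrix represents: uniform scaling by factor 7.5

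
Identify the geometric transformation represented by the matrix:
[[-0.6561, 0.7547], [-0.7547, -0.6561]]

This matrix represents: rotation by 229° counterclockwise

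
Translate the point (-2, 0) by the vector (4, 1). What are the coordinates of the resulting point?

Translation by (4, 1) (homogeneous matrix [[1, 0, 4], [0, 1, 1], [0, 0, 1]]):
x' = -2 + 4 = 2
y' = 0 + 1 = 1
Result: (2, 1)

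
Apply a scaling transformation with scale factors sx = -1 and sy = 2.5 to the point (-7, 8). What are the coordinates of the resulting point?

Scaling matrix:
[[-1, 0], [0, 2.50]]
Result: (-7 × -1, 8 × 2.5) = (7, 20)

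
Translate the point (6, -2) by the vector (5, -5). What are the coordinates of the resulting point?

Translation by (5, -5) (homogeneous matrix [[1, 0, 5], [0, 1, -5], [0, 0, 1]]):
x' = 6 + 5 = 11
y' = -2 + -5 = -7
Result: (11, -7)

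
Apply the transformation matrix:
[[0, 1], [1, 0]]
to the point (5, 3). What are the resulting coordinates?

Matrix multiplication:
[[0, 1], [1, 0]] × [5, 3]ᵀ
= [(0)(5) + (1)(3), (1)(5) + (0)(3)]ᵀ
= [3, 5]ᵀ
Result: (3, 5)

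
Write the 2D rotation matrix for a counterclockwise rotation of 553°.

Rotation matrix formula: [[cos θ, -sin θ], [sin θ, cos θ]]
For θ = 553°:
cos(553°) = -0.9744
sin(553°) = -0.2250
Result: [[-0.9744, 0.2250], [-0.2250, -0.9744]]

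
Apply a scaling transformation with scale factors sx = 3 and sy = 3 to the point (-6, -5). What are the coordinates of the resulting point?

Scaling matrix:
[[3, 0], [0, 3]]
Result: (-6 × 3, -5 × 3) = (-18, -15)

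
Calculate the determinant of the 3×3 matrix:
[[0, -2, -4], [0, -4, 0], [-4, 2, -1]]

Expansion along first row:
det = 0·det([[-4,0],[2,-1]]) - -2·det([[0,0],[-4,-1]]) + -4·det([[0,-4],[-4,2]])
    = 0·(-4·-1 - 0·2) - -2·(0·-1 - 0·-4) + -4·(0·2 - -4·-4)
    = 0·4 - -2·0 + -4·-16
    = 0 + 0 + 64 = 64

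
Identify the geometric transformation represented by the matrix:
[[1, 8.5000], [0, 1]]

This matrix represents: horizontal shear with factor 8.5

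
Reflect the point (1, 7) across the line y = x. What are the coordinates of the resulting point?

Reflection across line y = x: (1, 7) → (7, 1)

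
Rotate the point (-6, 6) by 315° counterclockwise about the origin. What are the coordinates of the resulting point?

Rotation matrix for 315°: [[cos 315°, -sin 315°], [sin 315°, cos 315°]] ≈ [[0.707107, 0.707107], [-0.707107, 0.707107]]
[[0.707107, 0.707107], [-0.707107, 0.707107]] × [-6, 6]ᵀ ≈ [0, 8.4853]ᵀ
Result: (0, 8.4853)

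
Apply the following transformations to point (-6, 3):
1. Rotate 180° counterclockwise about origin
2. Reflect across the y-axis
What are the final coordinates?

Step 1: Rotate 180° → (6, -3)
Step 2: Reflect across y-axis → (-6, -3)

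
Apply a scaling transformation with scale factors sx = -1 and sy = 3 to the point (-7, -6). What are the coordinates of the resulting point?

Scaling matrix:
[[-1, 0], [0, 3]]
Result: (-7 × -1, -6 × 3) = (7, -18)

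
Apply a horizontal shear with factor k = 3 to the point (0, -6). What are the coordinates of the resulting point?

Shear matrix for horizontal shear with factor k = 3:
[[1, 3], [0, 1]]
Result: (0, -6) → (-18, -6)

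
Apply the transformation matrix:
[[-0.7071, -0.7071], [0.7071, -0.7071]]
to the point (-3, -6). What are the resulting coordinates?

Matrix multiplication:
[[-0.7071, -0.7071], [0.7071, -0.7071]] × [-3, -6]ᵀ
= [(-0.7071)(-3) + (-0.7071)(-6), (0.7071)(-3) + (-0.7071)(-6)]ᵀ
= [6.3639, 2.1213]ᵀ
Result: (6.3639, 2.1213)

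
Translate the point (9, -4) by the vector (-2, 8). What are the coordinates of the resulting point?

Translation by (-2, 8) (homogeneous matrix [[1, 0, -2], [0, 1, 8], [0, 0, 1]]):
x' = 9 + -2 = 7
y' = -4 + 8 = 4
Result: (7, 4)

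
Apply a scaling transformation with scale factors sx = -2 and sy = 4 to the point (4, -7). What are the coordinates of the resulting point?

Scaling matrix:
[[-2, 0], [0, 4]]
Result: (4 × -2, -7 × 4) = (-8, -28)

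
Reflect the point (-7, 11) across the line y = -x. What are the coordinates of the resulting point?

Reflection across line y = -x: (-7, 11) → (-11, 7)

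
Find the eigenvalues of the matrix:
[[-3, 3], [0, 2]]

Characteristic equation: det(A - λI) = 0
λ² - (trace)λ + (det) = 0
trace = -3 + 2 = -1, det = (-3)(2) - (3)(0) = -6
λ² - (-1)λ + (-6) = 0
λ = (-1 ± √((-1)² - 4·(-6))) / 2 = (-1 ± √25) / 2
Solving: λ = -3, 2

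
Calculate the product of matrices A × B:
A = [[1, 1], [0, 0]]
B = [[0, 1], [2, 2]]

Matrix multiplication:
C[0][0] = 1×0 + 1×2 = 2
C[0][1] = 1×1 + 1×2 = 3
C[1][0] = 0×0 + 0×2 = 0
C[1][1] = 0×1 + 0×2 = 0
Result: [[2, 3], [0, 0]]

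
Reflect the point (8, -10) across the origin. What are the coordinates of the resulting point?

Reflection across origin: (8, -10) → (-8, 10)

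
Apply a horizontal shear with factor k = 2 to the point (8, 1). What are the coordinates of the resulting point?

Shear matrix for horizontal shear with factor k = 2:
[[1, 2], [0, 1]]
Result: (8, 1) → (10, 1)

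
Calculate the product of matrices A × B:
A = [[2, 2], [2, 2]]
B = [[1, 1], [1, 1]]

Matrix multiplication:
C[0][0] = 2×1 + 2×1 = 4
C[0][1] = 2×1 + 2×1 = 4
C[1][0] = 2×1 + 2×1 = 4
C[1][1] = 2×1 + 2×1 = 4
Result: [[4, 4], [4, 4]]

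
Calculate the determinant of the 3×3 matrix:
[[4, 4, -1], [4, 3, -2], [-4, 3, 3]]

Expansion along first row:
det = 4·det([[3,-2],[3,3]]) - 4·det([[4,-2],[-4,3]]) + -1·det([[4,3],[-4,3]])
    = 4·(3·3 - -2·3) - 4·(4·3 - -2·-4) + -1·(4·3 - 3·-4)
    = 4·15 - 4·4 + -1·24
    = 60 + -16 + -24 = 20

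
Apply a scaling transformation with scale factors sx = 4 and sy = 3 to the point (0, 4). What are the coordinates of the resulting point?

Scaling matrix:
[[4, 0], [0, 3]]
Result: (0 × 4, 4 × 3) = (0, 12)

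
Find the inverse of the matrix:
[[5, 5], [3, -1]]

For [[a,b],[c,d]], inverse = (1/det)·[[d,-b],[-c,a]]
det = (5)(-1) - (5)(3) = -5 - 15 = -20
Inverse = (1/-20)·[[-1, -5], [-3, 5]]
= [[1/20, 1/4], [3/20, -1/4]]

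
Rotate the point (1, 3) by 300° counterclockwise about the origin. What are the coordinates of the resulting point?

Rotation matrix for 300°: [[cos 300°, -sin 300°], [sin 300°, cos 300°]] ≈ [[0.500000, 0.866025], [-0.866025, 0.500000]]
[[0.500000, 0.866025], [-0.866025, 0.500000]] × [1, 3]ᵀ ≈ [3.0981, 0.6340]ᵀ
Result: (3.0981, 0.6340)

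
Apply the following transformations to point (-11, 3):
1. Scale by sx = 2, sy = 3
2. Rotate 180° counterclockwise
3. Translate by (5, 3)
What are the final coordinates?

Step 1: Scale → (-22, 9)
Step 2: Rotate 180° → (22, -9)
Step 3: Translate → (27, -6)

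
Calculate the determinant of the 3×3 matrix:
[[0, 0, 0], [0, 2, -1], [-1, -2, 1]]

Expansion along first row:
det = 0·det([[2,-1],[-2,1]]) - 0·det([[0,-1],[-1,1]]) + 0·det([[0,2],[-1,-2]])
    = 0·(2·1 - -1·-2) - 0·(0·1 - -1·-1) + 0·(0·-2 - 2·-1)
    = 0·0 - 0·-1 + 0·2
    = 0 + 0 + 0 = 0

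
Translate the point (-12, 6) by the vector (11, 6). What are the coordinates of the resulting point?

Translation by (11, 6) (homogeneous matrix [[1, 0, 11], [0, 1, 6], [0, 0, 1]]):
x' = -12 + 11 = -1
y' = 6 + 6 = 12
Result: (-1, 12)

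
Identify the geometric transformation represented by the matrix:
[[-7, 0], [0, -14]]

This matrix represents: non-uniform scaling by sx = -7, sy = -14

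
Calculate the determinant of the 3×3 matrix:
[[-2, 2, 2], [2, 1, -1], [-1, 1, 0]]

Expansion along first row:
det = -2·det([[1,-1],[1,0]]) - 2·det([[2,-1],[-1,0]]) + 2·det([[2,1],[-1,1]])
    = -2·(1·0 - -1·1) - 2·(2·0 - -1·-1) + 2·(2·1 - 1·-1)
    = -2·1 - 2·-1 + 2·3
    = -2 + 2 + 6 = 6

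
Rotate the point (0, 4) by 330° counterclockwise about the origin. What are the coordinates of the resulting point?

Rotation matrix for 330°: [[cos 330°, -sin 330°], [sin 330°, cos 330°]] ≈ [[0.866025, 0.500000], [-0.500000, 0.866025]]
[[0.866025, 0.500000], [-0.500000, 0.866025]] × [0, 4]ᵀ ≈ [2, 3.4641]ᵀ
Result: (2, 3.4641)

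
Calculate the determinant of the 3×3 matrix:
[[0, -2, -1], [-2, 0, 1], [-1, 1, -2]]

Expansion along first row:
det = 0·det([[0,1],[1,-2]]) - -2·det([[-2,1],[-1,-2]]) + -1·det([[-2,0],[-1,1]])
    = 0·(0·-2 - 1·1) - -2·(-2·-2 - 1·-1) + -1·(-2·1 - 0·-1)
    = 0·-1 - -2·5 + -1·-2
    = 0 + 10 + 2 = 12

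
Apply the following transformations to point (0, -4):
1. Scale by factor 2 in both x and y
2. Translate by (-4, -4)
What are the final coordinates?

Step 1: Scale (0, -4) by 2 → (0, -8)
Step 2: Translate by (-4, -4) → (-4, -12)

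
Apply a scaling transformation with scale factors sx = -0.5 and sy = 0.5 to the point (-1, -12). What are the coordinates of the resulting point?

Scaling matrix:
[[-0.50, 0], [0, 0.50]]
Result: (-1 × -0.5, -12 × 0.5) = (0.5, -6)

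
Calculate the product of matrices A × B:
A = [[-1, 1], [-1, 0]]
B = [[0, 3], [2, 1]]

Matrix multiplication:
C[0][0] = -1×0 + 1×2 = 2
C[0][1] = -1×3 + 1×1 = -2
C[1][0] = -1×0 + 0×2 = 0
C[1][1] = -1×3 + 0×1 = -3
Result: [[2, -2], [0, -3]]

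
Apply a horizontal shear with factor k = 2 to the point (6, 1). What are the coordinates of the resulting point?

Shear matrix for horizontal shear with factor k = 2:
[[1, 2], [0, 1]]
Result: (6, 1) → (8, 1)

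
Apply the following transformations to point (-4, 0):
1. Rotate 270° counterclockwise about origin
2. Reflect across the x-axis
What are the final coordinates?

Step 1: Rotate 270° → (0, 4)
Step 2: Reflect across x-axis → (0, -4)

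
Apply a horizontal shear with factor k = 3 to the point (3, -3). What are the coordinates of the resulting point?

Shear matrix for horizontal shear with factor k = 3:
[[1, 3], [0, 1]]
Result: (3, -3) → (-6, -3)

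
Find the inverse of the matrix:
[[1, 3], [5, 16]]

For [[a,b],[c,d]], inverse = (1/det)·[[d,-b],[-c,a]]
det = (1)(16) - (3)(5) = 16 - 15 = 1
Inverse = [[16, -3], [-5, 1]]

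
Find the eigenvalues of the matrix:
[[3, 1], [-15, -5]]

Characteristic equation: det(A - λI) = 0
λ² - (trace)λ + (det) = 0
trace = 3 + -5 = -2, det = (3)(-5) - (1)(-15) = 0
λ² - (-2)λ + (0) = 0
λ = (-2 ± √((-2)² - 4·(0))) / 2 = (-2 ± √4) / 2
Solving: λ = -2, 0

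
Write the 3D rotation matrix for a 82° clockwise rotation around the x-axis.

Rotation matrix for clockwise 82° around x-axis:
A clockwise rotation by 82° is a counterclockwise rotation by -82°.
cos(-82°) = 0.1392, sin(-82°) = -0.9903
Result: [[1, 0, 0], [0, 0.1392, 0.9903], [0, -0.9903, 0.1392]]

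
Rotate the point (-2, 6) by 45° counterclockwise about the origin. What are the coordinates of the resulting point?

Rotation matrix for 45°: [[cos 45°, -sin 45°], [sin 45°, cos 45°]] ≈ [[0.707107, -0.707107], [0.707107, 0.707107]]
[[0.707107, -0.707107], [0.707107, 0.707107]] × [-2, 6]ᵀ ≈ [-5.6569, 2.8284]ᵀ
Result: (-5.6569, 2.8284)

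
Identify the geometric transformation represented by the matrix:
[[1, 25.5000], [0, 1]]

This matrix represents: horizontal shear with factor 25.5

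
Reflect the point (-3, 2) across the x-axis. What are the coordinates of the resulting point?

Reflection across x-axis: (-3, 2) → (-3, -2)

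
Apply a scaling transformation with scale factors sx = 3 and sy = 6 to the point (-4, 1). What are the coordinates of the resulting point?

Scaling matrix:
[[3, 0], [0, 6]]
Result: (-4 × 3, 1 × 6) = (-12, 6)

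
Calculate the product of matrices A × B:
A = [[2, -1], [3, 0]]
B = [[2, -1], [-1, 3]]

Matrix multiplication:
C[0][0] = 2×2 + -1×-1 = 5
C[0][1] = 2×-1 + -1×3 = -5
C[1][0] = 3×2 + 0×-1 = 6
C[1][1] = 3×-1 + 0×3 = -3
Result: [[5, -5], [6, -3]]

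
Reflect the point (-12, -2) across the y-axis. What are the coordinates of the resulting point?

Reflection across y-axis: (-12, -2) → (12, -2)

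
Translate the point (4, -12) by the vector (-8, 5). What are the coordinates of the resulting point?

Translation by (-8, 5) (homogeneous matrix [[1, 0, -8], [0, 1, 5], [0, 0, 1]]):
x' = 4 + -8 = -4
y' = -12 + 5 = -7
Result: (-4, -7)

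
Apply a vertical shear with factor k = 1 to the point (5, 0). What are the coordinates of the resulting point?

Shear matrix for vertical shear with factor k = 1:
[[1, 0], [1, 1]]
Result: (5, 0) → (5, 5)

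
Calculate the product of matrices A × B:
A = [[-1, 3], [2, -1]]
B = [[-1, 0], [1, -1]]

Matrix multiplication:
C[0][0] = -1×-1 + 3×1 = 4
C[0][1] = -1×0 + 3×-1 = -3
C[1][0] = 2×-1 + -1×1 = -3
C[1][1] = 2×0 + -1×-1 = 1
Result: [[4, -3], [-3, 1]]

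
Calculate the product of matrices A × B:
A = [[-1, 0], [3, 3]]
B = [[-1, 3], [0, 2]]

Matrix multiplication:
C[0][0] = -1×-1 + 0×0 = 1
C[0][1] = -1×3 + 0×2 = -3
C[1][0] = 3×-1 + 3×0 = -3
C[1][1] = 3×3 + 3×2 = 15
Result: [[1, -3], [-3, 15]]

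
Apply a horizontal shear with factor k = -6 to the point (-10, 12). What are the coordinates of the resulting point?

Shear matrix for horizontal shear with factor k = -6:
[[1, -6], [0, 1]]
Result: (-10, 12) → (-82, 12)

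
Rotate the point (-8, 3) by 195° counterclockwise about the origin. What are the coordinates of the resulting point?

Rotation matrix for 195°: [[cos 195°, -sin 195°], [sin 195°, cos 195°]] ≈ [[-0.965926, 0.258819], [-0.258819, -0.965926]]
[[-0.965926, 0.258819], [-0.258819, -0.965926]] × [-8, 3]ᵀ ≈ [8.5039, -0.8272]ᵀ
Result: (8.5039, -0.8272)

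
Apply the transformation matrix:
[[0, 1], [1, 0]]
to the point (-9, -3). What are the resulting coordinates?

Matrix multiplication:
[[0, 1], [1, 0]] × [-9, -3]ᵀ
= [(0)(-9) + (1)(-3), (1)(-9) + (0)(-3)]ᵀ
= [-3, -9]ᵀ
Result: (-3, -9)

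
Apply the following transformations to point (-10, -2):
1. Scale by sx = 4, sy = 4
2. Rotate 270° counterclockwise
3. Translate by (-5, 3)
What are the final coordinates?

Step 1: Scale → (-40, -8)
Step 2: Rotate 270° → (-8, 40)
Step 3: Translate → (-13, 43)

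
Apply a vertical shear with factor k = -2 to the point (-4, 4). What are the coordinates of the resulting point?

Shear matrix for vertical shear with factor k = -2:
[[1, 0], [-2, 1]]
Result: (-4, 4) → (-4, 12)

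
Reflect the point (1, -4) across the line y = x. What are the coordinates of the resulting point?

Reflection across line y = x: (1, -4) → (-4, 1)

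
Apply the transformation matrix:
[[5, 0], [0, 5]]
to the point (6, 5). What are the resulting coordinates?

Matrix multiplication:
[[5, 0], [0, 5]] × [6, 5]ᵀ
= [(5)(6) + (0)(5), (0)(6) + (5)(5)]ᵀ
= [30, 25]ᵀ
Result: (30, 25)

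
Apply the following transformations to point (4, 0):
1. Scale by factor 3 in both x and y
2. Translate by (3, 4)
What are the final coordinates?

Step 1: Scale (4, 0) by 3 → (12, 0)
Step 2: Translate by (3, 4) → (15, 4)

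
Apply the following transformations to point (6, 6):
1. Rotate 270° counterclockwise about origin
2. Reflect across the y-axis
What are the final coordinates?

Step 1: Rotate 270° → (6, -6)
Step 2: Reflect across y-axis → (-6, -6)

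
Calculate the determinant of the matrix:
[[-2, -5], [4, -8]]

For a 2×2 matrix [[a, b], [c, d]], det = ad - bc
det = (-2)(-8) - (-5)(4) = 16 - -20 = 36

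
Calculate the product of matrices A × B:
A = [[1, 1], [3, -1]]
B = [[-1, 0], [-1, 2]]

Matrix multiplication:
C[0][0] = 1×-1 + 1×-1 = -2
C[0][1] = 1×0 + 1×2 = 2
C[1][0] = 3×-1 + -1×-1 = -2
C[1][1] = 3×0 + -1×2 = -2
Result: [[-2, 2], [-2, -2]]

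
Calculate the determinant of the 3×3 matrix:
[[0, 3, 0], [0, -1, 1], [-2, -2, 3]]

Expansion along first row:
det = 0·det([[-1,1],[-2,3]]) - 3·det([[0,1],[-2,3]]) + 0·det([[0,-1],[-2,-2]])
    = 0·(-1·3 - 1·-2) - 3·(0·3 - 1·-2) + 0·(0·-2 - -1·-2)
    = 0·-1 - 3·2 + 0·-2
    = 0 + -6 + 0 = -6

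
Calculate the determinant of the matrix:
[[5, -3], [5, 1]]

For a 2×2 matrix [[a, b], [c, d]], det = ad - bc
det = (5)(1) - (-3)(5) = 5 - -15 = 20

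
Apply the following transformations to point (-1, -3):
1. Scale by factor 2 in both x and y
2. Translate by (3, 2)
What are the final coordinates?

Step 1: Scale (-1, -3) by 2 → (-2, -6)
Step 2: Translate by (3, 2) → (1, -4)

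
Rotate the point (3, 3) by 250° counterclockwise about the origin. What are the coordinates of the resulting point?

Rotation matrix for 250°: [[cos 250°, -sin 250°], [sin 250°, cos 250°]] ≈ [[-0.342020, 0.939693], [-0.939693, -0.342020]]
[[-0.342020, 0.939693], [-0.939693, -0.342020]] × [3, 3]ᵀ ≈ [1.7930, -3.8451]ᵀ
Result: (1.7930, -3.8451)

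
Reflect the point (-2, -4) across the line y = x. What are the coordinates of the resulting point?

Reflection across line y = x: (-2, -4) → (-4, -2)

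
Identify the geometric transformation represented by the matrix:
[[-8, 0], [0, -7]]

This matrix represents: non-uniform scaling by sx = -8, sy = -7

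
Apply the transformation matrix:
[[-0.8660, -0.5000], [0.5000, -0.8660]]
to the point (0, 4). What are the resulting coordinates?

Matrix multiplication:
[[-0.8660, -0.5000], [0.5000, -0.8660]] × [0, 4]ᵀ
= [(-0.8660)(0) + (-0.5000)(4), (0.5000)(0) + (-0.8660)(4)]ᵀ
= [-2, -3.4640]ᵀ
Result: (-2, -3.4640)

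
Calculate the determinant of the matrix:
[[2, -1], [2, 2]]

For a 2×2 matrix [[a, b], [c, d]], det = ad - bc
det = (2)(2) - (-1)(2) = 4 - -2 = 6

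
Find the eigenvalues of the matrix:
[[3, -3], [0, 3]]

Characteristic equation: det(A - λI) = 0
λ² - (trace)λ + (det) = 0
trace = 3 + 3 = 6, det = (3)(3) - (-3)(0) = 9
λ² - (6)λ + (9) = 0
λ = (6 ± √((6)² - 4·(9))) / 2 = (6 ± √0) / 2
Solving: λ = 3, 3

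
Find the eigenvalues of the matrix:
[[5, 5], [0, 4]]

Characteristic equation: det(A - λI) = 0
λ² - (trace)λ + (det) = 0
trace = 5 + 4 = 9, det = (5)(4) - (5)(0) = 20
λ² - (9)λ + (20) = 0
λ = (9 ± √((9)² - 4·(20))) / 2 = (9 ± √1) / 2
Solving: λ = 4, 5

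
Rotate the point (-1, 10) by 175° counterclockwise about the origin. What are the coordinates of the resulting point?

Rotation matrix for 175°: [[cos 175°, -sin 175°], [sin 175°, cos 175°]] ≈ [[-0.996195, -0.087156], [0.087156, -0.996195]]
[[-0.996195, -0.087156], [0.087156, -0.996195]] × [-1, 10]ᵀ ≈ [0.1246, -10.0491]ᵀ
Result: (0.1246, -10.0491)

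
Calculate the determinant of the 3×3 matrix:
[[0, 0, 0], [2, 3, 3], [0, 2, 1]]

Expansion along first row:
det = 0·det([[3,3],[2,1]]) - 0·det([[2,3],[0,1]]) + 0·det([[2,3],[0,2]])
    = 0·(3·1 - 3·2) - 0·(2·1 - 3·0) + 0·(2·2 - 3·0)
    = 0·-3 - 0·2 + 0·4
    = 0 + 0 + 0 = 0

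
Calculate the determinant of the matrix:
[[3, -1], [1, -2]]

For a 2×2 matrix [[a, b], [c, d]], det = ad - bc
det = (3)(-2) - (-1)(1) = -6 - -1 = -5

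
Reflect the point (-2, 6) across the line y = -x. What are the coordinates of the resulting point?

Reflection across line y = -x: (-2, 6) → (-6, 2)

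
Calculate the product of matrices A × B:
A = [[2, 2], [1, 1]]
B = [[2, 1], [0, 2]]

Matrix multiplication:
C[0][0] = 2×2 + 2×0 = 4
C[0][1] = 2×1 + 2×2 = 6
C[1][0] = 1×2 + 1×0 = 2
C[1][1] = 1×1 + 1×2 = 3
Result: [[4, 6], [2, 3]]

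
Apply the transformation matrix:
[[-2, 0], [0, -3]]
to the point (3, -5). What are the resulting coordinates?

Matrix multiplication:
[[-2, 0], [0, -3]] × [3, -5]ᵀ
= [(-2)(3) + (0)(-5), (0)(3) + (-3)(-5)]ᵀ
= [-6, 15]ᵀ
Result: (-6, 15)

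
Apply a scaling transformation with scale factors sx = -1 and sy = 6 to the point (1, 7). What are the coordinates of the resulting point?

Scaling matrix:
[[-1, 0], [0, 6]]
Result: (1 × -1, 7 × 6) = (-1, 42)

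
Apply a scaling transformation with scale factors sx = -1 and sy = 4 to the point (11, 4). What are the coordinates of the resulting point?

Scaling matrix:
[[-1, 0], [0, 4]]
Result: (11 × -1, 4 × 4) = (-11, 16)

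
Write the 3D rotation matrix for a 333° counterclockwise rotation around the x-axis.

Rotation matrix for counterclockwise 333° around x-axis:
cos(333°) = 0.8910, sin(333°) = -0.4540
Result: [[1, 0, 0], [0, 0.8910, 0.4540], [0, -0.4540, 0.8910]]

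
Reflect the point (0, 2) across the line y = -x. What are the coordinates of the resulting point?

Reflection across line y = -x: (0, 2) → (-2, 0)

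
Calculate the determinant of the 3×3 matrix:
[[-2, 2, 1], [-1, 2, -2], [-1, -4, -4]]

Expansion along first row:
det = -2·det([[2,-2],[-4,-4]]) - 2·det([[-1,-2],[-1,-4]]) + 1·det([[-1,2],[-1,-4]])
    = -2·(2·-4 - -2·-4) - 2·(-1·-4 - -2·-1) + 1·(-1·-4 - 2·-1)
    = -2·-16 - 2·2 + 1·6
    = 32 + -4 + 6 = 34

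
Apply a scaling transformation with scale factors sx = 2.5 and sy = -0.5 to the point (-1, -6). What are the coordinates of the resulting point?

Scaling matrix:
[[2.50, 0], [0, -0.50]]
Result: (-1 × 2.5, -6 × -0.5) = (-2.5, 3)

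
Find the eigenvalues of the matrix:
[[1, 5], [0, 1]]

Characteristic equation: det(A - λI) = 0
λ² - (trace)λ + (det) = 0
trace = 1 + 1 = 2, det = (1)(1) - (5)(0) = 1
λ² - (2)λ + (1) = 0
λ = (2 ± √((2)² - 4·(1))) / 2 = (2 ± √0) / 2
Solving: λ = 1, 1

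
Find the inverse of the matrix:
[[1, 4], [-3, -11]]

For [[a,b],[c,d]], inverse = (1/det)·[[d,-b],[-c,a]]
det = (1)(-11) - (4)(-3) = -11 - -12 = 1
Inverse = [[-11, -4], [3, 1]]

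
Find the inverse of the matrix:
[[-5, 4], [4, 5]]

For [[a,b],[c,d]], inverse = (1/det)·[[d,-b],[-c,a]]
det = (-5)(5) - (4)(4) = -25 - 16 = -41
Inverse = (1/-41)·[[5, -4], [-4, -5]]
= [[-5/41, 4/41], [4/41, 5/41]]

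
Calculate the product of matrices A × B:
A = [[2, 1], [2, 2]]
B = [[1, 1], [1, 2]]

Matrix multiplication:
C[0][0] = 2×1 + 1×1 = 3
C[0][1] = 2×1 + 1×2 = 4
C[1][0] = 2×1 + 2×1 = 4
C[1][1] = 2×1 + 2×2 = 6
Result: [[3, 4], [4, 6]]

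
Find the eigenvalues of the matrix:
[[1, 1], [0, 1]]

Characteristic equation: det(A - λI) = 0
λ² - (trace)λ + (det) = 0
trace = 1 + 1 = 2, det = (1)(1) - (1)(0) = 1
λ² - (2)λ + (1) = 0
λ = (2 ± √((2)² - 4·(1))) / 2 = (2 ± √0) / 2
Solving: λ = 1, 1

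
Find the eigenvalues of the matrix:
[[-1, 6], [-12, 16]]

Characteristic equation: det(A - λI) = 0
λ² - (trace)λ + (det) = 0
trace = -1 + 16 = 15, det = (-1)(16) - (6)(-12) = 56
λ² - (15)λ + (56) = 0
λ = (15 ± √((15)² - 4·(56))) / 2 = (15 ± √1) / 2
Solving: λ = 7, 8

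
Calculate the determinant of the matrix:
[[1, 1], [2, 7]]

For a 2×2 matrix [[a, b], [c, d]], det = ad - bc
det = (1)(7) - (1)(2) = 7 - 2 = 5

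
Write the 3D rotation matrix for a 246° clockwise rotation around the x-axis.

Rotation matrix for clockwise 246° around x-axis:
A clockwise rotation by 246° is a counterclockwise rotation by -246°.
cos(-246°) = -0.4067, sin(-246°) = 0.9135
Result: [[1, 0, 0], [0, -0.4067, -0.9135], [0, 0.9135, -0.4067]]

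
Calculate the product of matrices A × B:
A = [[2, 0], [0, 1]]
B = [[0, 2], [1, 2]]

Matrix multiplication:
C[0][0] = 2×0 + 0×1 = 0
C[0][1] = 2×2 + 0×2 = 4
C[1][0] = 0×0 + 1×1 = 1
C[1][1] = 0×2 + 1×2 = 2
Result: [[0, 4], [1, 2]]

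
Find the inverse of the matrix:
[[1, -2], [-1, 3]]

For [[a,b],[c,d]], inverse = (1/det)·[[d,-b],[-c,a]]
det = (1)(3) - (-2)(-1) = 3 - 2 = 1
Inverse = [[3, 2], [1, 1]]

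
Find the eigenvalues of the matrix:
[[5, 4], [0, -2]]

Characteristic equation: det(A - λI) = 0
λ² - (trace)λ + (det) = 0
trace = 5 + -2 = 3, det = (5)(-2) - (4)(0) = -10
λ² - (3)λ + (-10) = 0
λ = (3 ± √((3)² - 4·(-10))) / 2 = (3 ± √49) / 2
Solving: λ = -2, 5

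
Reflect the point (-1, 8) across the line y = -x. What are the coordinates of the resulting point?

Reflection across line y = -x: (-1, 8) → (-8, 1)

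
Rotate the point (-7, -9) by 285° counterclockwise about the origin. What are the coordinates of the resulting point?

Rotation matrix for 285°: [[cos 285°, -sin 285°], [sin 285°, cos 285°]] ≈ [[0.258819, 0.965926], [-0.965926, 0.258819]]
[[0.258819, 0.965926], [-0.965926, 0.258819]] × [-7, -9]ᵀ ≈ [-10.5051, 4.4321]ᵀ
Result: (-10.5051, 4.4321)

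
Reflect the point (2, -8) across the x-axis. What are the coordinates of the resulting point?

Reflection across x-axis: (2, -8) → (2, 8)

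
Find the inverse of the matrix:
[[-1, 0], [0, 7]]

For [[a,b],[c,d]], inverse = (1/det)·[[d,-b],[-c,a]]
det = (-1)(7) - (0)(0) = -7 - 0 = -7
Inverse = (1/-7)·[[7, 0], [0, -1]]
= [[-1, 0], [0, 1/7]]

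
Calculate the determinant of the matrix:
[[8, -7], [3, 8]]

For a 2×2 matrix [[a, b], [c, d]], det = ad - bc
det = (8)(8) - (-7)(3) = 64 - -21 = 85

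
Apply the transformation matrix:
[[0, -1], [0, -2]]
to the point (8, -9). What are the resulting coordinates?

Matrix multiplication:
[[0, -1], [0, -2]] × [8, -9]ᵀ
= [(0)(8) + (-1)(-9), (0)(8) + (-2)(-9)]ᵀ
= [9, 18]ᵀ
Result: (9, 18)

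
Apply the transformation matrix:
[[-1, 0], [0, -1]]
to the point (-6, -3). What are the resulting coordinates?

Matrix multiplication:
[[-1, 0], [0, -1]] × [-6, -3]ᵀ
= [(-1)(-6) + (0)(-3), (0)(-6) + (-1)(-3)]ᵀ
= [6, 3]ᵀ
Result: (6, 3)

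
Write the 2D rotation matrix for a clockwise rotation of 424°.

Rotation matrix formula: [[cos θ, -sin θ], [sin θ, cos θ]]
A clockwise rotation by 424° is equivalent to a counterclockwise rotation by -424°.
For θ = -424°:
cos(-424°) = 0.4384
sin(-424°) = -0.8988
Result: [[0.4384, 0.8988], [-0.8988, 0.4384]]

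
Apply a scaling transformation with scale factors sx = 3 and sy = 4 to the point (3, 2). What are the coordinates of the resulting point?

Scaling matrix:
[[3, 0], [0, 4]]
Result: (3 × 3, 2 × 4) = (9, 8)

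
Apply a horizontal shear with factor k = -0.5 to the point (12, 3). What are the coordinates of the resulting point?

Shear matrix for horizontal shear with factor k = -0.5:
[[1, -0.50], [0, 1]]
Result: (12, 3) → (10.5, 3)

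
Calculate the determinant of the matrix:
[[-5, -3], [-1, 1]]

For a 2×2 matrix [[a, b], [c, d]], det = ad - bc
det = (-5)(1) - (-3)(-1) = -5 - 3 = -8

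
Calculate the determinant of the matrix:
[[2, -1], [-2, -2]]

For a 2×2 matrix [[a, b], [c, d]], det = ad - bc
det = (2)(-2) - (-1)(-2) = -4 - 2 = -6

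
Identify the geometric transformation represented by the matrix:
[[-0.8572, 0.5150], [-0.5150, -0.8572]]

This matrix represents: rotation by 211° counterclockwise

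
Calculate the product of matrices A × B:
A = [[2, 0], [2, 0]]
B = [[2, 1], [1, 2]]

Matrix multiplication:
C[0][0] = 2×2 + 0×1 = 4
C[0][1] = 2×1 + 0×2 = 2
C[1][0] = 2×2 + 0×1 = 4
C[1][1] = 2×1 + 0×2 = 2
Result: [[4, 2], [4, 2]]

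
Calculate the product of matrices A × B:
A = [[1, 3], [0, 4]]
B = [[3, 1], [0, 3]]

Matrix multiplication:
C[0][0] = 1×3 + 3×0 = 3
C[0][1] = 1×1 + 3×3 = 10
C[1][0] = 0×3 + 4×0 = 0
C[1][1] = 0×1 + 4×3 = 12
Result: [[3, 10], [0, 12]]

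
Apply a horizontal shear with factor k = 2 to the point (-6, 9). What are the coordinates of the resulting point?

Shear matrix for horizontal shear with factor k = 2:
[[1, 2], [0, 1]]
Result: (-6, 9) → (12, 9)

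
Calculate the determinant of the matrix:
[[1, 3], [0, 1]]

For a 2×2 matrix [[a, b], [c, d]], det = ad - bc
det = (1)(1) - (3)(0) = 1 - 0 = 1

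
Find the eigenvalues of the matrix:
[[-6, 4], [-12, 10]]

Characteristic equation: det(A - λI) = 0
λ² - (trace)λ + (det) = 0
trace = -6 + 10 = 4, det = (-6)(10) - (4)(-12) = -12
λ² - (4)λ + (-12) = 0
λ = (4 ± √((4)² - 4·(-12))) / 2 = (4 ± √64) / 2
Solving: λ = -2, 6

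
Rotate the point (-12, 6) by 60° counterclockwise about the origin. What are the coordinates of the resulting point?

Rotation matrix for 60°: [[cos 60°, -sin 60°], [sin 60°, cos 60°]] ≈ [[0.500000, -0.866025], [0.866025, 0.500000]]
[[0.500000, -0.866025], [0.866025, 0.500000]] × [-12, 6]ᵀ ≈ [-11.1962, -7.3923]ᵀ
Result: (-11.1962, -7.3923)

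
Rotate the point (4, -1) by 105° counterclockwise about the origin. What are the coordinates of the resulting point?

Rotation matrix for 105°: [[cos 105°, -sin 105°], [sin 105°, cos 105°]] ≈ [[-0.258819, -0.965926], [0.965926, -0.258819]]
[[-0.258819, -0.965926], [0.965926, -0.258819]] × [4, -1]ᵀ ≈ [-0.0694, 4.1225]ᵀ
Result: (-0.0694, 4.1225)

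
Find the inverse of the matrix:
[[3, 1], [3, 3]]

For [[a,b],[c,d]], inverse = (1/det)·[[d,-b],[-c,a]]
det = (3)(3) - (1)(3) = 9 - 3 = 6
Inverse = (1/6)·[[3, -1], [-3, 3]]
= [[1/2, -1/6], [-1/2, 1/2]]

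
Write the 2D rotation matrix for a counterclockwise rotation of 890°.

Rotation matrix formula: [[cos θ, -sin θ], [sin θ, cos θ]]
For θ = 890°:
cos(890°) = -0.9848
sin(890°) = 0.1736
Result: [[-0.9848, -0.1736], [0.1736, -0.9848]]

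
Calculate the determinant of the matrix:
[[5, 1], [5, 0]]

For a 2×2 matrix [[a, b], [c, d]], det = ad - bc
det = (5)(0) - (1)(5) = 0 - 5 = -5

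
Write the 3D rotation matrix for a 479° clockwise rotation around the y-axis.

Rotation matrix for clockwise 479° around y-axis:
A clockwise rotation by 479° is a counterclockwise rotation by -479°.
cos(-479°) = -0.4848, sin(-479°) = -0.8746
Result: [[-0.4848, 0, -0.8746], [0, 1, 0], [0.8746, 0, -0.4848]]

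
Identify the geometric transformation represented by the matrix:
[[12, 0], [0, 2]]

This matrix represents: non-uniform scaling by sx = 12, sy = 2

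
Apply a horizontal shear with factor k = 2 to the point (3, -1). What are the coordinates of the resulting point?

Shear matrix for horizontal shear with factor k = 2:
[[1, 2], [0, 1]]
Result: (3, -1) → (1, -1)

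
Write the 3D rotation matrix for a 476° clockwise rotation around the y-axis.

Rotation matrix for clockwise 476° around y-axis:
A clockwise rotation by 476° is a counterclockwise rotation by -476°.
cos(-476°) = -0.4384, sin(-476°) = -0.8988
Result: [[-0.4384, 0, -0.8988], [0, 1, 0], [0.8988, 0, -0.4384]]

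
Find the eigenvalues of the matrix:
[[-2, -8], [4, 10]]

Characteristic equation: det(A - λI) = 0
λ² - (trace)λ + (det) = 0
trace = -2 + 10 = 8, det = (-2)(10) - (-8)(4) = 12
λ² - (8)λ + (12) = 0
λ = (8 ± √((8)² - 4·(12))) / 2 = (8 ± √16) / 2
Solving: λ = 2, 6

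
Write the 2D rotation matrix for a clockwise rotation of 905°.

Rotation matrix formula: [[cos θ, -sin θ], [sin θ, cos θ]]
A clockwise rotation by 905° is equivalent to a counterclockwise rotation by -905°.
For θ = -905°:
cos(-905°) = -0.9962
sin(-905°) = 0.0872
Result: [[-0.9962, -0.0872], [0.0872, -0.9962]]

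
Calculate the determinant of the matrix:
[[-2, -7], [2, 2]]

For a 2×2 matrix [[a, b], [c, d]], det = ad - bc
det = (-2)(2) - (-7)(2) = -4 - -14 = 10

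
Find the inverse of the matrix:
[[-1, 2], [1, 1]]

For [[a,b],[c,d]], inverse = (1/det)·[[d,-b],[-c,a]]
det = (-1)(1) - (2)(1) = -1 - 2 = -3
Inverse = (1/-3)·[[1, -2], [-1, -1]]
= [[-1/3, 2/3], [1/3, 1/3]]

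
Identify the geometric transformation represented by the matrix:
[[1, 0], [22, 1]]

This matrix represents: vertical shear with factor 22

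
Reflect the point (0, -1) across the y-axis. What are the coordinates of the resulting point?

Reflection across y-axis: (0, -1) → (0, -1)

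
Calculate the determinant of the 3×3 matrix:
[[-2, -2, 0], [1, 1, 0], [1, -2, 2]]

Expansion along first row:
det = -2·det([[1,0],[-2,2]]) - -2·det([[1,0],[1,2]]) + 0·det([[1,1],[1,-2]])
    = -2·(1·2 - 0·-2) - -2·(1·2 - 0·1) + 0·(1·-2 - 1·1)
    = -2·2 - -2·2 + 0·-3
    = -4 + 4 + 0 = 0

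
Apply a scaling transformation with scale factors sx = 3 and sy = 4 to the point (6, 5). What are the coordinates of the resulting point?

Scaling matrix:
[[3, 0], [0, 4]]
Result: (6 × 3, 5 × 4) = (18, 20)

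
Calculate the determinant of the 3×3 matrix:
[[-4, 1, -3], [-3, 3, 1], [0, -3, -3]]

Expansion along first row:
det = -4·det([[3,1],[-3,-3]]) - 1·det([[-3,1],[0,-3]]) + -3·det([[-3,3],[0,-3]])
    = -4·(3·-3 - 1·-3) - 1·(-3·-3 - 1·0) + -3·(-3·-3 - 3·0)
    = -4·-6 - 1·9 + -3·9
    = 24 + -9 + -27 = -12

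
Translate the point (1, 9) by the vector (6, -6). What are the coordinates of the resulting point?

Translation by (6, -6) (homogeneous matrix [[1, 0, 6], [0, 1, -6], [0, 0, 1]]):
x' = 1 + 6 = 7
y' = 9 + -6 = 3
Result: (7, 3)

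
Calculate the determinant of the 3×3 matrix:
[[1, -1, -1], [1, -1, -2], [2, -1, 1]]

Expansion along first row:
det = 1·det([[-1,-2],[-1,1]]) - -1·det([[1,-2],[2,1]]) + -1·det([[1,-1],[2,-1]])
    = 1·(-1·1 - -2·-1) - -1·(1·1 - -2·2) + -1·(1·-1 - -1·2)
    = 1·-3 - -1·5 + -1·1
    = -3 + 5 + -1 = 1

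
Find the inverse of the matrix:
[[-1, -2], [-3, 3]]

For [[a,b],[c,d]], inverse = (1/det)·[[d,-b],[-c,a]]
det = (-1)(3) - (-2)(-3) = -3 - 6 = -9
Inverse = (1/-9)·[[3, 2], [3, -1]]
= [[-1/3, -2/9], [-1/3, 1/9]]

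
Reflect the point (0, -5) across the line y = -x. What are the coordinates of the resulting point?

Reflection across line y = -x: (0, -5) → (5, 0)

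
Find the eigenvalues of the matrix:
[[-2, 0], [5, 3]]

Characteristic equation: det(A - λI) = 0
λ² - (trace)λ + (det) = 0
trace = -2 + 3 = 1, det = (-2)(3) - (0)(5) = -6
λ² - (1)λ + (-6) = 0
λ = (1 ± √((1)² - 4·(-6))) / 2 = (1 ± √25) / 2
Solving: λ = -2, 3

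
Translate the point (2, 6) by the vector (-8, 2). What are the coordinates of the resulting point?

Translation by (-8, 2) (homogeneous matrix [[1, 0, -8], [0, 1, 2], [0, 0, 1]]):
x' = 2 + -8 = -6
y' = 6 + 2 = 8
Result: (-6, 8)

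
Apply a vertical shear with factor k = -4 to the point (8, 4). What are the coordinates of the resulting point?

Shear matrix for vertical shear with factor k = -4:
[[1, 0], [-4, 1]]
Result: (8, 4) → (8, -28)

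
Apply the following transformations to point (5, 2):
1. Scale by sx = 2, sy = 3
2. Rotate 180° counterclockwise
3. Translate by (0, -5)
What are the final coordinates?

Step 1: Scale → (10, 6)
Step 2: Rotate 180° → (-10, -6)
Step 3: Translate → (-10, -11)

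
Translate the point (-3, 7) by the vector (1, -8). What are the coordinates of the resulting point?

Translation by (1, -8) (homogeneous matrix [[1, 0, 1], [0, 1, -8], [0, 0, 1]]):
x' = -3 + 1 = -2
y' = 7 + -8 = -1
Result: (-2, -1)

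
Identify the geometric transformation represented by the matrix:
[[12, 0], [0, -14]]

This matrix represents: non-uniform scaling by sx = 12, sy = -14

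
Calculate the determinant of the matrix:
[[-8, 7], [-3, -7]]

For a 2×2 matrix [[a, b], [c, d]], det = ad - bc
det = (-8)(-7) - (7)(-3) = 56 - -21 = 77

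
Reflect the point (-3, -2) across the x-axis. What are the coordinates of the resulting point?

Reflection across x-axis: (-3, -2) → (-3, 2)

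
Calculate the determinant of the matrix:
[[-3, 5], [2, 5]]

For a 2×2 matrix [[a, b], [c, d]], det = ad - bc
det = (-3)(5) - (5)(2) = -15 - 10 = -25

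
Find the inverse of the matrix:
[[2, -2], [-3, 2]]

For [[a,b],[c,d]], inverse = (1/det)·[[d,-b],[-c,a]]
det = (2)(2) - (-2)(-3) = 4 - 6 = -2
Inverse = (1/-2)·[[2, 2], [3, 2]]
= [[-1, -1], [-3/2, -1]]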